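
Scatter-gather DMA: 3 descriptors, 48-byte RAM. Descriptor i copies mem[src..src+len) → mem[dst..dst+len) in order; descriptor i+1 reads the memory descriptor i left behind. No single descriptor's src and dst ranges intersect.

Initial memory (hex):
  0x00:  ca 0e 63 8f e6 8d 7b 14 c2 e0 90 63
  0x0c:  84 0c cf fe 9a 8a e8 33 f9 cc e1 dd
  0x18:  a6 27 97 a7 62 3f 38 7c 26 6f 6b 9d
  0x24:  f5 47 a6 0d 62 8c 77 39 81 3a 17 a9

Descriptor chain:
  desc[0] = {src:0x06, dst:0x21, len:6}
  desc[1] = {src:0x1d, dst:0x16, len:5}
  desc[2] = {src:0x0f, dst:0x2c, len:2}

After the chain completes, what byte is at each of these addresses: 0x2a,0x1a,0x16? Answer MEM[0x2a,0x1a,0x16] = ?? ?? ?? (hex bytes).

#0 dst[0x21+6] := {0x7b,0x14,0xc2,0xe0,0x90,0x63}
#1 dst[0x16+5] := {0x3f,0x38,0x7c,0x26,0x7b}
#2 dst[0x2c+2] := {0xfe,0x9a}
query mem[0x2a]=0x77, mem[0x1a]=0x7b, mem[0x16]=0x3f

MEM[0x2a,0x1a,0x16] = 77 7b 3f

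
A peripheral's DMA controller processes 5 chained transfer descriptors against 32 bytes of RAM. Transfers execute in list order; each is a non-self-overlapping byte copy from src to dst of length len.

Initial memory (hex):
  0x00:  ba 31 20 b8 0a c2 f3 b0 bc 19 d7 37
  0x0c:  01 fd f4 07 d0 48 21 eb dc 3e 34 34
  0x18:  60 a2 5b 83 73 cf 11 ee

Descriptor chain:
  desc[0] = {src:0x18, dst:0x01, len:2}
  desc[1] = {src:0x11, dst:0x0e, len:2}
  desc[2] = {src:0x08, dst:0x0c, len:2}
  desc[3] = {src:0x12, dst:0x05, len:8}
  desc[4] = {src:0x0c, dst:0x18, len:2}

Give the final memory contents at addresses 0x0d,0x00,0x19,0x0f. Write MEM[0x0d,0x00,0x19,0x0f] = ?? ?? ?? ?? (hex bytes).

D0: mem[0x01..0x02] <- [60 a2]
D1: mem[0x0e..0x0f] <- [48 21]
D2: mem[0x0c..0x0d] <- [bc 19]
D3: mem[0x05..0x0c] <- [21 eb dc 3e 34 34 60 a2]
D4: mem[0x18..0x19] <- [a2 19]
query mem[0x0d]=0x19, mem[0x00]=0xba, mem[0x19]=0x19, mem[0x0f]=0x21

MEM[0x0d,0x00,0x19,0x0f] = 19 ba 19 21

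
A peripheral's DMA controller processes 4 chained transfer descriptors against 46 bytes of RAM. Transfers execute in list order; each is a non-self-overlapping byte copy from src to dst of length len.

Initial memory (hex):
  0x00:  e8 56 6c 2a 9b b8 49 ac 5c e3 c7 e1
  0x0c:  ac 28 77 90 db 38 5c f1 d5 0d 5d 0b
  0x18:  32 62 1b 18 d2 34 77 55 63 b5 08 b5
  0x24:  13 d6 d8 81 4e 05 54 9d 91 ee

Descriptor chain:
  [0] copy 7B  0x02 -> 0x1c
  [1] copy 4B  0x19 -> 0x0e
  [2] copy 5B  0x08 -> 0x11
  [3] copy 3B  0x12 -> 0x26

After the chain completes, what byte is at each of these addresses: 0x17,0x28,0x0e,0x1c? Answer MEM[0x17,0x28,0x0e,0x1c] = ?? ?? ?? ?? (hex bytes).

MEM[0x17,0x28,0x0e,0x1c] = 0b e1 62 6c

#0 dst[0x1c+7] := {0x6c,0x2a,0x9b,0xb8,0x49,0xac,0x5c}
#1 dst[0x0e+4] := {0x62,0x1b,0x18,0x6c}
#2 dst[0x11+5] := {0x5c,0xe3,0xc7,0xe1,0xac}
#3 dst[0x26+3] := {0xe3,0xc7,0xe1}
query mem[0x17]=0x0b, mem[0x28]=0xe1, mem[0x0e]=0x62, mem[0x1c]=0x6c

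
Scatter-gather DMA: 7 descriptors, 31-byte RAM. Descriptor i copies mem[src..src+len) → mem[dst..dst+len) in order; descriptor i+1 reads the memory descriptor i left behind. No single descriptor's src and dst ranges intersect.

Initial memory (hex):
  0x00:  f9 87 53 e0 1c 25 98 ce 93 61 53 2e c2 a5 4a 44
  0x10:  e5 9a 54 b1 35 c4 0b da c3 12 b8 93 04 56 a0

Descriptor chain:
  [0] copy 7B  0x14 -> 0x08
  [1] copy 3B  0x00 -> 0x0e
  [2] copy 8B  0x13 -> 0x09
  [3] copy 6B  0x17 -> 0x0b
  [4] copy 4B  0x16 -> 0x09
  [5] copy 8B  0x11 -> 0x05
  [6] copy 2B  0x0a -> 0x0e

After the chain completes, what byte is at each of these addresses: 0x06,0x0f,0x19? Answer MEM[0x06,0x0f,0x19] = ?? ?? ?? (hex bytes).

#0 dst[0x08+7] := {0x35,0xc4,0x0b,0xda,0xc3,0x12,0xb8}
#1 dst[0x0e+3] := {0xf9,0x87,0x53}
#2 dst[0x09+8] := {0xb1,0x35,0xc4,0x0b,0xda,0xc3,0x12,0xb8}
#3 dst[0x0b+6] := {0xda,0xc3,0x12,0xb8,0x93,0x04}
#4 dst[0x09+4] := {0x0b,0xda,0xc3,0x12}
#5 dst[0x05+8] := {0x9a,0x54,0xb1,0x35,0xc4,0x0b,0xda,0xc3}
#6 dst[0x0e+2] := {0x0b,0xda}
query mem[0x06]=0x54, mem[0x0f]=0xda, mem[0x19]=0x12

MEM[0x06,0x0f,0x19] = 54 da 12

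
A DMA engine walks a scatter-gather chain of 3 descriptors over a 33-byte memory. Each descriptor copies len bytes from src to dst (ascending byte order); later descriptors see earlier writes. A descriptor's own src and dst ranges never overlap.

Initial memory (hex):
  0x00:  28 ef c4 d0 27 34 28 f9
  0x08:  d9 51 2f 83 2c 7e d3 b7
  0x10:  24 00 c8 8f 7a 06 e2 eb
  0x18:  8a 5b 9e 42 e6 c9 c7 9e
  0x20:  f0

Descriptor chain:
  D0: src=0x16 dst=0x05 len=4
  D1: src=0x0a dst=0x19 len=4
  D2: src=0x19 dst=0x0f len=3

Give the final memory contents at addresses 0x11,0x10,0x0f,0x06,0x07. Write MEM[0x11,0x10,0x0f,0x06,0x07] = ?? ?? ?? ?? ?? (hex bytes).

#0 dst[0x05+4] := {0xe2,0xeb,0x8a,0x5b}
#1 dst[0x19+4] := {0x2f,0x83,0x2c,0x7e}
#2 dst[0x0f+3] := {0x2f,0x83,0x2c}
query mem[0x11]=0x2c, mem[0x10]=0x83, mem[0x0f]=0x2f, mem[0x06]=0xeb, mem[0x07]=0x8a

MEM[0x11,0x10,0x0f,0x06,0x07] = 2c 83 2f eb 8a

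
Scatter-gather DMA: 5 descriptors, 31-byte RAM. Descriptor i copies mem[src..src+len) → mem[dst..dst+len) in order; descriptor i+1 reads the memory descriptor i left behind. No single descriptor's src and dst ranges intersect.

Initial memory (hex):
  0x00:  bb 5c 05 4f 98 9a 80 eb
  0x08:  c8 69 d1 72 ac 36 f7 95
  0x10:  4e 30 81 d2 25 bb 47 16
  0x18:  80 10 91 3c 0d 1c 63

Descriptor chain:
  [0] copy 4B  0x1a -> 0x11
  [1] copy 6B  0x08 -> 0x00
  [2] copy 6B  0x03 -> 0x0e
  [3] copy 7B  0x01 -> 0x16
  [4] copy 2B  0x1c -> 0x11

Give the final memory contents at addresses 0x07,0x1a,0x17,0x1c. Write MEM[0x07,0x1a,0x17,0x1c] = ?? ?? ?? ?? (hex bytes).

D0: mem[0x11..0x14] <- [91 3c 0d 1c]
D1: mem[0x00..0x05] <- [c8 69 d1 72 ac 36]
D2: mem[0x0e..0x13] <- [72 ac 36 80 eb c8]
D3: mem[0x16..0x1c] <- [69 d1 72 ac 36 80 eb]
D4: mem[0x11..0x12] <- [eb 1c]
query mem[0x07]=0xeb, mem[0x1a]=0x36, mem[0x17]=0xd1, mem[0x1c]=0xeb

MEM[0x07,0x1a,0x17,0x1c] = eb 36 d1 eb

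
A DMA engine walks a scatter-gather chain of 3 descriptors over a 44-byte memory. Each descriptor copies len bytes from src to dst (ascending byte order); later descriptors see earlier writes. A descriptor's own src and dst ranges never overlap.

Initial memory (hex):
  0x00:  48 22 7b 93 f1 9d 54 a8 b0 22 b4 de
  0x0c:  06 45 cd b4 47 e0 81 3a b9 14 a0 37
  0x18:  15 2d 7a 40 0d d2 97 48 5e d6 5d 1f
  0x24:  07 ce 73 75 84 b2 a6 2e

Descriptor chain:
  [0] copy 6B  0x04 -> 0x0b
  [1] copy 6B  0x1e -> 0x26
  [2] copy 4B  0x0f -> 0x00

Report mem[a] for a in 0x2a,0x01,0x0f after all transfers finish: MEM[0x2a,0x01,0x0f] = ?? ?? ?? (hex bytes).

MEM[0x2a,0x01,0x0f] = 5d 22 b0

  after D0: wrote 6B at 0x0b = f19d54a8b022
  after D1: wrote 6B at 0x26 = 97485ed65d1f
  after D2: wrote 4B at 0x00 = b022e081
query mem[0x2a]=0x5d, mem[0x01]=0x22, mem[0x0f]=0xb0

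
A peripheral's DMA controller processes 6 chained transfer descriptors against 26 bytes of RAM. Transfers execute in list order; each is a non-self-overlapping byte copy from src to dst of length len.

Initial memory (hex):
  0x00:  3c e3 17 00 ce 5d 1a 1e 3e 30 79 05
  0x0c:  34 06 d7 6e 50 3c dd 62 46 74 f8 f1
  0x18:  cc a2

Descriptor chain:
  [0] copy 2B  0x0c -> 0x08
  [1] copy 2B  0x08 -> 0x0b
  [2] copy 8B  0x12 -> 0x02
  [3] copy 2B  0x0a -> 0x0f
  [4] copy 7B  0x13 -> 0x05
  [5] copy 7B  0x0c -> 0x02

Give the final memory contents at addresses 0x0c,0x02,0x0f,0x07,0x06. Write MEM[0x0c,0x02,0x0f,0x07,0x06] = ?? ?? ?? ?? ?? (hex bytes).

#0 dst[0x08+2] := {0x34,0x06}
#1 dst[0x0b+2] := {0x34,0x06}
#2 dst[0x02+8] := {0xdd,0x62,0x46,0x74,0xf8,0xf1,0xcc,0xa2}
#3 dst[0x0f+2] := {0x79,0x34}
#4 dst[0x05+7] := {0x62,0x46,0x74,0xf8,0xf1,0xcc,0xa2}
#5 dst[0x02+7] := {0x06,0x06,0xd7,0x79,0x34,0x3c,0xdd}
query mem[0x0c]=0x06, mem[0x02]=0x06, mem[0x0f]=0x79, mem[0x07]=0x3c, mem[0x06]=0x34

MEM[0x0c,0x02,0x0f,0x07,0x06] = 06 06 79 3c 34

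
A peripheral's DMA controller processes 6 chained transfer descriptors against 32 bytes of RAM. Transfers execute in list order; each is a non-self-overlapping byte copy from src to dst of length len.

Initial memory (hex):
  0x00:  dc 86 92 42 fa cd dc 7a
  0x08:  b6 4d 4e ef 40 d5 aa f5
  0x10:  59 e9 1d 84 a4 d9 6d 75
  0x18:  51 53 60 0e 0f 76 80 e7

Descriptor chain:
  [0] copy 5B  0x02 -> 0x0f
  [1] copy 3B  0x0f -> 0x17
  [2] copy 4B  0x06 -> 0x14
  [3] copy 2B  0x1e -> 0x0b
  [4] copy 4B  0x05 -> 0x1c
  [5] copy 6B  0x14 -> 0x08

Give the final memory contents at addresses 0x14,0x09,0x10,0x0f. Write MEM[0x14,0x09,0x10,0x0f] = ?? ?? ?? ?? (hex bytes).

MEM[0x14,0x09,0x10,0x0f] = dc 7a 42 92

D0: mem[0x0f..0x13] <- [92 42 fa cd dc]
D1: mem[0x17..0x19] <- [92 42 fa]
D2: mem[0x14..0x17] <- [dc 7a b6 4d]
D3: mem[0x0b..0x0c] <- [80 e7]
D4: mem[0x1c..0x1f] <- [cd dc 7a b6]
D5: mem[0x08..0x0d] <- [dc 7a b6 4d 42 fa]
query mem[0x14]=0xdc, mem[0x09]=0x7a, mem[0x10]=0x42, mem[0x0f]=0x92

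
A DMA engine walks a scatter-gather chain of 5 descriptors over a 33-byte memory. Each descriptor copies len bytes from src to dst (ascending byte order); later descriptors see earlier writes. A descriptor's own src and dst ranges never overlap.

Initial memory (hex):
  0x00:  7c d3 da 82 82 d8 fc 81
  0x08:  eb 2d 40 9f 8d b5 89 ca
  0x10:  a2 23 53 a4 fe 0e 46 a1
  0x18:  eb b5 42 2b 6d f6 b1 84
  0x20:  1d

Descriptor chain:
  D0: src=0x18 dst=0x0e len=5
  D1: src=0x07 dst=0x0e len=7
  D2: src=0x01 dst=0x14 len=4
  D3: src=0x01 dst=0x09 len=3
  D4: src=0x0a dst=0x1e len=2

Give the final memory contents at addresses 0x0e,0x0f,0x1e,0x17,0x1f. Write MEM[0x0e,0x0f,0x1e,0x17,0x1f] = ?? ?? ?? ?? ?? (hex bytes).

  after D0: wrote 5B at 0x0e = ebb5422b6d
  after D1: wrote 7B at 0x0e = 81eb2d409f8db5
  after D2: wrote 4B at 0x14 = d3da8282
  after D3: wrote 3B at 0x09 = d3da82
  after D4: wrote 2B at 0x1e = da82
query mem[0x0e]=0x81, mem[0x0f]=0xeb, mem[0x1e]=0xda, mem[0x17]=0x82, mem[0x1f]=0x82

MEM[0x0e,0x0f,0x1e,0x17,0x1f] = 81 eb da 82 82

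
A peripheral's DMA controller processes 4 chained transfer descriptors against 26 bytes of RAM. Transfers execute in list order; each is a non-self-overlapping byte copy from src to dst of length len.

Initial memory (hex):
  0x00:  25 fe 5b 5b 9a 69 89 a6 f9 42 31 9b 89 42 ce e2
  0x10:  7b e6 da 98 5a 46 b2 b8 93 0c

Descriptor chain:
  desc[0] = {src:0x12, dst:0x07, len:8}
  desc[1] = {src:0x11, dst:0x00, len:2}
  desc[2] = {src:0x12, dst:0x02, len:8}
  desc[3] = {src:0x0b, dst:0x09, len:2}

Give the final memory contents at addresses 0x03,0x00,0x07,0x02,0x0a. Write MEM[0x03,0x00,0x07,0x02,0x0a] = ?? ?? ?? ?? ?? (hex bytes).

[0] 0x12->0x07 len=8 : da 98 5a 46 b2 b8 93 0c
[1] 0x11->0x00 len=2 : e6 da
[2] 0x12->0x02 len=8 : da 98 5a 46 b2 b8 93 0c
[3] 0x0b->0x09 len=2 : b2 b8
query mem[0x03]=0x98, mem[0x00]=0xe6, mem[0x07]=0xb8, mem[0x02]=0xda, mem[0x0a]=0xb8

MEM[0x03,0x00,0x07,0x02,0x0a] = 98 e6 b8 da b8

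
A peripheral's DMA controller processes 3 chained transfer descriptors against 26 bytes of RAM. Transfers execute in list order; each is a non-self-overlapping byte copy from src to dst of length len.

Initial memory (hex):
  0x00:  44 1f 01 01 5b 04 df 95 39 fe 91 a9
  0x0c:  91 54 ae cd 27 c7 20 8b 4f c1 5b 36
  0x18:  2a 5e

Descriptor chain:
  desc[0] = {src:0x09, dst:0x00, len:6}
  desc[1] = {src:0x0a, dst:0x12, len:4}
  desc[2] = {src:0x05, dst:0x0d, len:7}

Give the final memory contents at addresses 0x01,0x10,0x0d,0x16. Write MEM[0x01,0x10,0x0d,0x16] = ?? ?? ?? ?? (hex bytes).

MEM[0x01,0x10,0x0d,0x16] = 91 39 ae 5b

  after D0: wrote 6B at 0x00 = fe91a99154ae
  after D1: wrote 4B at 0x12 = 91a99154
  after D2: wrote 7B at 0x0d = aedf9539fe91a9
query mem[0x01]=0x91, mem[0x10]=0x39, mem[0x0d]=0xae, mem[0x16]=0x5b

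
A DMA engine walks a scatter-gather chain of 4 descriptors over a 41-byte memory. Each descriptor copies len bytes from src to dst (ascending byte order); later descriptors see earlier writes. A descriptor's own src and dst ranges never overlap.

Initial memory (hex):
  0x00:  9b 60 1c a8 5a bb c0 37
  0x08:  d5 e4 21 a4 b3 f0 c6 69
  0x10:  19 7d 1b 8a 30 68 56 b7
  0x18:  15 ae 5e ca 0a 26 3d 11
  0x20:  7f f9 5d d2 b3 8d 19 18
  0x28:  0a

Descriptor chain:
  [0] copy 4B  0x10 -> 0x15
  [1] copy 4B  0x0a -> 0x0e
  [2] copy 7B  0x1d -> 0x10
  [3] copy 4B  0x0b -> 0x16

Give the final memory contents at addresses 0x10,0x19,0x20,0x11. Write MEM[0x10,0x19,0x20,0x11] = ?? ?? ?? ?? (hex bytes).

D0: mem[0x15..0x18] <- [19 7d 1b 8a]
D1: mem[0x0e..0x11] <- [21 a4 b3 f0]
D2: mem[0x10..0x16] <- [26 3d 11 7f f9 5d d2]
D3: mem[0x16..0x19] <- [a4 b3 f0 21]
query mem[0x10]=0x26, mem[0x19]=0x21, mem[0x20]=0x7f, mem[0x11]=0x3d

MEM[0x10,0x19,0x20,0x11] = 26 21 7f 3d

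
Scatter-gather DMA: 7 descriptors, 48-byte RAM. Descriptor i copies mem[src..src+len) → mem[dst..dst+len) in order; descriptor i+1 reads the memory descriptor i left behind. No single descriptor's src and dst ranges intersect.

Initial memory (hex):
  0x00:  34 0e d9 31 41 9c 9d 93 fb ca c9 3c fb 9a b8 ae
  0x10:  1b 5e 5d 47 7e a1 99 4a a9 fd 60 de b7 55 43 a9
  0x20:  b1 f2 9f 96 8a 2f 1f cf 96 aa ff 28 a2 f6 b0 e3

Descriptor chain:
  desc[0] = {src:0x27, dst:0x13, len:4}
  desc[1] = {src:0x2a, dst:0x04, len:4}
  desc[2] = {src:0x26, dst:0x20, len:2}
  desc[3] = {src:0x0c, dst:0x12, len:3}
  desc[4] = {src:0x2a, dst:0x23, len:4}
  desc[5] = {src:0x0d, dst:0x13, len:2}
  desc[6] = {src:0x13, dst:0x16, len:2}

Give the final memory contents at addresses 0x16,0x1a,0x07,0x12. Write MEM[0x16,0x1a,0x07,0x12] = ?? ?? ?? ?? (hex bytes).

D0: mem[0x13..0x16] <- [cf 96 aa ff]
D1: mem[0x04..0x07] <- [ff 28 a2 f6]
D2: mem[0x20..0x21] <- [1f cf]
D3: mem[0x12..0x14] <- [fb 9a b8]
D4: mem[0x23..0x26] <- [ff 28 a2 f6]
D5: mem[0x13..0x14] <- [9a b8]
D6: mem[0x16..0x17] <- [9a b8]
query mem[0x16]=0x9a, mem[0x1a]=0x60, mem[0x07]=0xf6, mem[0x12]=0xfb

MEM[0x16,0x1a,0x07,0x12] = 9a 60 f6 fb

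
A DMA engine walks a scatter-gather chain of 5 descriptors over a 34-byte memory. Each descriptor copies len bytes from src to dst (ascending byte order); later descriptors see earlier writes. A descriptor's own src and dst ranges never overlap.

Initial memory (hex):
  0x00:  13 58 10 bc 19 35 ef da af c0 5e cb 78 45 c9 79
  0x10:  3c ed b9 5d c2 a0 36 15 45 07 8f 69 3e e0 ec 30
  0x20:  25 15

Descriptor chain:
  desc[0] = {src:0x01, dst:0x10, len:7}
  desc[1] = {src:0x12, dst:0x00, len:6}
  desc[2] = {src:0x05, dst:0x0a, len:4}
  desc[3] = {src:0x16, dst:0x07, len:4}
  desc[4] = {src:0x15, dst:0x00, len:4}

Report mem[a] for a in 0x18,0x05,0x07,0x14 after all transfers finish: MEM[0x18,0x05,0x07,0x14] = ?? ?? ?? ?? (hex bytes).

#0 dst[0x10+7] := {0x58,0x10,0xbc,0x19,0x35,0xef,0xda}
#1 dst[0x00+6] := {0xbc,0x19,0x35,0xef,0xda,0x15}
#2 dst[0x0a+4] := {0x15,0xef,0xda,0xaf}
#3 dst[0x07+4] := {0xda,0x15,0x45,0x07}
#4 dst[0x00+4] := {0xef,0xda,0x15,0x45}
query mem[0x18]=0x45, mem[0x05]=0x15, mem[0x07]=0xda, mem[0x14]=0x35

MEM[0x18,0x05,0x07,0x14] = 45 15 da 35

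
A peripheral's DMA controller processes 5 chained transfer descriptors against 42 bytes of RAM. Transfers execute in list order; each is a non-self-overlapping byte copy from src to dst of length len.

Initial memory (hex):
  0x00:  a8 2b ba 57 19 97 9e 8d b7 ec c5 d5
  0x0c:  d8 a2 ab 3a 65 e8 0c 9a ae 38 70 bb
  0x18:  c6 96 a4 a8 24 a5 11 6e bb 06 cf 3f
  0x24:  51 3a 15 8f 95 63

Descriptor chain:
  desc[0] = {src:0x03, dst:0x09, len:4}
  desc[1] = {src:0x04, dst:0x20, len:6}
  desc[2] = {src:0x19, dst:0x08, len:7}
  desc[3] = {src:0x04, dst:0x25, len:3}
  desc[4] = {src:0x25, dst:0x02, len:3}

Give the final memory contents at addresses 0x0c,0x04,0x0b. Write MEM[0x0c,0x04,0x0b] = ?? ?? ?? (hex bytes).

#0 dst[0x09+4] := {0x57,0x19,0x97,0x9e}
#1 dst[0x20+6] := {0x19,0x97,0x9e,0x8d,0xb7,0x57}
#2 dst[0x08+7] := {0x96,0xa4,0xa8,0x24,0xa5,0x11,0x6e}
#3 dst[0x25+3] := {0x19,0x97,0x9e}
#4 dst[0x02+3] := {0x19,0x97,0x9e}
query mem[0x0c]=0xa5, mem[0x04]=0x9e, mem[0x0b]=0x24

MEM[0x0c,0x04,0x0b] = a5 9e 24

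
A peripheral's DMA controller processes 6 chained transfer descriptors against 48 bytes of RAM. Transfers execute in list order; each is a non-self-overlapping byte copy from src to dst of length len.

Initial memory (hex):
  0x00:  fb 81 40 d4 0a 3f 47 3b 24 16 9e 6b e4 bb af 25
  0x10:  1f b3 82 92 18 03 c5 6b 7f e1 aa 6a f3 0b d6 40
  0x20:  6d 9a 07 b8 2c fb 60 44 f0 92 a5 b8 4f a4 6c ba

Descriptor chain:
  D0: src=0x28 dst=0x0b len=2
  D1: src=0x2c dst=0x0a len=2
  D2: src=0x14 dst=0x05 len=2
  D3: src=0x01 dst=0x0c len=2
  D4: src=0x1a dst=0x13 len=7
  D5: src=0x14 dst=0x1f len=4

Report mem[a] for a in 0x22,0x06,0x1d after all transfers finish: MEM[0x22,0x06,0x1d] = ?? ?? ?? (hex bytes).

#0 dst[0x0b+2] := {0xf0,0x92}
#1 dst[0x0a+2] := {0x4f,0xa4}
#2 dst[0x05+2] := {0x18,0x03}
#3 dst[0x0c+2] := {0x81,0x40}
#4 dst[0x13+7] := {0xaa,0x6a,0xf3,0x0b,0xd6,0x40,0x6d}
#5 dst[0x1f+4] := {0x6a,0xf3,0x0b,0xd6}
query mem[0x22]=0xd6, mem[0x06]=0x03, mem[0x1d]=0x0b

MEM[0x22,0x06,0x1d] = d6 03 0b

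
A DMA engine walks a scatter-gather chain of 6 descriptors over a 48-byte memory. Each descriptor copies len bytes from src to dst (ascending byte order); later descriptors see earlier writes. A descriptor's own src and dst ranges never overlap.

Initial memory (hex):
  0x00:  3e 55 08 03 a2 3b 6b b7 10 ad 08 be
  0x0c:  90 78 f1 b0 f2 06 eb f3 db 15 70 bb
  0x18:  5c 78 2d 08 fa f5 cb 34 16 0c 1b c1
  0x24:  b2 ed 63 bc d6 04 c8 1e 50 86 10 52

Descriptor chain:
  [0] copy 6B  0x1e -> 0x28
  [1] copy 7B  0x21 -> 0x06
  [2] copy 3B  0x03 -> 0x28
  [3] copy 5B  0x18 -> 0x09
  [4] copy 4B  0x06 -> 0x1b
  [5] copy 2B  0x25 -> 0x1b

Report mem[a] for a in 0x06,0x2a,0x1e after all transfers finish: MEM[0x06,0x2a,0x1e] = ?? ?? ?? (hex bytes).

MEM[0x06,0x2a,0x1e] = 0c 3b 5c

[0] 0x1e->0x28 len=6 : cb 34 16 0c 1b c1
[1] 0x21->0x06 len=7 : 0c 1b c1 b2 ed 63 bc
[2] 0x03->0x28 len=3 : 03 a2 3b
[3] 0x18->0x09 len=5 : 5c 78 2d 08 fa
[4] 0x06->0x1b len=4 : 0c 1b c1 5c
[5] 0x25->0x1b len=2 : ed 63
query mem[0x06]=0x0c, mem[0x2a]=0x3b, mem[0x1e]=0x5c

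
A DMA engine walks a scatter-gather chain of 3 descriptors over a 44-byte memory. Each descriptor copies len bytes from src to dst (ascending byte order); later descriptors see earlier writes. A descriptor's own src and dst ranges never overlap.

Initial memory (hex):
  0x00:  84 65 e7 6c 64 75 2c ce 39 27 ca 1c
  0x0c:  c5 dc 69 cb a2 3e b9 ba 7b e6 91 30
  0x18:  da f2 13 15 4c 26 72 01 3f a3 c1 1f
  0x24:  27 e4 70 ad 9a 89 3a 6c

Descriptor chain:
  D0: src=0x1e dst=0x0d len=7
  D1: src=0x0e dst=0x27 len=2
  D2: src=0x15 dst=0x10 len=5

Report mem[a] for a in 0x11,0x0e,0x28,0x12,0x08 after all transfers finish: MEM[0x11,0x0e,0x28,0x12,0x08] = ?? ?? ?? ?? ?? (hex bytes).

  after D0: wrote 7B at 0x0d = 72013fa3c11f27
  after D1: wrote 2B at 0x27 = 013f
  after D2: wrote 5B at 0x10 = e69130daf2
query mem[0x11]=0x91, mem[0x0e]=0x01, mem[0x28]=0x3f, mem[0x12]=0x30, mem[0x08]=0x39

MEM[0x11,0x0e,0x28,0x12,0x08] = 91 01 3f 30 39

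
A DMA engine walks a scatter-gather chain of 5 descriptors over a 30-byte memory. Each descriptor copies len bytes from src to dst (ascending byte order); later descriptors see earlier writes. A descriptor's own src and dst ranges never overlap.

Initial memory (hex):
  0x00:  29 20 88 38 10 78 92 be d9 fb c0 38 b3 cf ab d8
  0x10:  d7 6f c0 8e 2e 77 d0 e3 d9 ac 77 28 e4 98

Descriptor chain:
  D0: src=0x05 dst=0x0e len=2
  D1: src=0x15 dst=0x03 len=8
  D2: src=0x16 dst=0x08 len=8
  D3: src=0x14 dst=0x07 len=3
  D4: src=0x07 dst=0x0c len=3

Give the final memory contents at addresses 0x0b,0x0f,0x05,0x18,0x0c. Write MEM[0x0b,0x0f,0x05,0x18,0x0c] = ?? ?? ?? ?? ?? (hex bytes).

  after D0: wrote 2B at 0x0e = 7892
  after D1: wrote 8B at 0x03 = 77d0e3d9ac7728e4
  after D2: wrote 8B at 0x08 = d0e3d9ac7728e498
  after D3: wrote 3B at 0x07 = 2e77d0
  after D4: wrote 3B at 0x0c = 2e77d0
query mem[0x0b]=0xac, mem[0x0f]=0x98, mem[0x05]=0xe3, mem[0x18]=0xd9, mem[0x0c]=0x2e

MEM[0x0b,0x0f,0x05,0x18,0x0c] = ac 98 e3 d9 2e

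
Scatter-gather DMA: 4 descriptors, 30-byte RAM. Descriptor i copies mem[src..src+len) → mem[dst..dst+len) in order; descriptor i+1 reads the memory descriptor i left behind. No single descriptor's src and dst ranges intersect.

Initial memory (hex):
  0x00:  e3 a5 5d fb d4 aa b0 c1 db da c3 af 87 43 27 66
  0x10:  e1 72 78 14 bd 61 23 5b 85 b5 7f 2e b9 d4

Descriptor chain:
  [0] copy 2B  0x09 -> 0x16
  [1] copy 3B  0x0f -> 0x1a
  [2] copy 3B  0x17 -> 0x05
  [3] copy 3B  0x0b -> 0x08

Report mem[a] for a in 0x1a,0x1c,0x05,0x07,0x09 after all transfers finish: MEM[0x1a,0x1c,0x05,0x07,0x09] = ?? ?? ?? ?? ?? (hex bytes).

MEM[0x1a,0x1c,0x05,0x07,0x09] = 66 72 c3 b5 87

[0] 0x09->0x16 len=2 : da c3
[1] 0x0f->0x1a len=3 : 66 e1 72
[2] 0x17->0x05 len=3 : c3 85 b5
[3] 0x0b->0x08 len=3 : af 87 43
query mem[0x1a]=0x66, mem[0x1c]=0x72, mem[0x05]=0xc3, mem[0x07]=0xb5, mem[0x09]=0x87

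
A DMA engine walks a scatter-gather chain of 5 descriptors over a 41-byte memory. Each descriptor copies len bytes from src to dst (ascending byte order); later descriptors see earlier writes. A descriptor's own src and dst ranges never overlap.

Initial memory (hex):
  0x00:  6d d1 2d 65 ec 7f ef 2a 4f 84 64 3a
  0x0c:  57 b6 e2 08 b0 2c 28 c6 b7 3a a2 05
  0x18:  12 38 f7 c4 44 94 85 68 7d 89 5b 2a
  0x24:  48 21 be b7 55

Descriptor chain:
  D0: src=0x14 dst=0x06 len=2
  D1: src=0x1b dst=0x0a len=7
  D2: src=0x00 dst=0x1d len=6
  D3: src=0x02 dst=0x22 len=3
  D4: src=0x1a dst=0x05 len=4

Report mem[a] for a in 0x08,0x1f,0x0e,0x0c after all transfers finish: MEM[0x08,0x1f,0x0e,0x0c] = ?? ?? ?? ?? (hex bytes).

#0 dst[0x06+2] := {0xb7,0x3a}
#1 dst[0x0a+7] := {0xc4,0x44,0x94,0x85,0x68,0x7d,0x89}
#2 dst[0x1d+6] := {0x6d,0xd1,0x2d,0x65,0xec,0x7f}
#3 dst[0x22+3] := {0x2d,0x65,0xec}
#4 dst[0x05+4] := {0xf7,0xc4,0x44,0x6d}
query mem[0x08]=0x6d, mem[0x1f]=0x2d, mem[0x0e]=0x68, mem[0x0c]=0x94

MEM[0x08,0x1f,0x0e,0x0c] = 6d 2d 68 94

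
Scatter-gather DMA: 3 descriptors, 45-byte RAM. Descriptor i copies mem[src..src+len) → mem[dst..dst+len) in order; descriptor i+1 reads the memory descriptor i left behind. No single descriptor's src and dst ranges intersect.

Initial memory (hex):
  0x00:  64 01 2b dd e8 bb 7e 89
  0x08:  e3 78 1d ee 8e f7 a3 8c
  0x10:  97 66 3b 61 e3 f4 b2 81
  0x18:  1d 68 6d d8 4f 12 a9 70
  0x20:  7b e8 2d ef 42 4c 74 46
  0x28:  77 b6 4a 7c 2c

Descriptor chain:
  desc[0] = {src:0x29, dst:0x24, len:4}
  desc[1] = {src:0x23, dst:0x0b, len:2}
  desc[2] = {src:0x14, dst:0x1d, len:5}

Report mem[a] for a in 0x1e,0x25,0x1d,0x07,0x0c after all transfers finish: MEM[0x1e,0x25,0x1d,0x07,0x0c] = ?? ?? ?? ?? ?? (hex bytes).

#0 dst[0x24+4] := {0xb6,0x4a,0x7c,0x2c}
#1 dst[0x0b+2] := {0xef,0xb6}
#2 dst[0x1d+5] := {0xe3,0xf4,0xb2,0x81,0x1d}
query mem[0x1e]=0xf4, mem[0x25]=0x4a, mem[0x1d]=0xe3, mem[0x07]=0x89, mem[0x0c]=0xb6

MEM[0x1e,0x25,0x1d,0x07,0x0c] = f4 4a e3 89 b6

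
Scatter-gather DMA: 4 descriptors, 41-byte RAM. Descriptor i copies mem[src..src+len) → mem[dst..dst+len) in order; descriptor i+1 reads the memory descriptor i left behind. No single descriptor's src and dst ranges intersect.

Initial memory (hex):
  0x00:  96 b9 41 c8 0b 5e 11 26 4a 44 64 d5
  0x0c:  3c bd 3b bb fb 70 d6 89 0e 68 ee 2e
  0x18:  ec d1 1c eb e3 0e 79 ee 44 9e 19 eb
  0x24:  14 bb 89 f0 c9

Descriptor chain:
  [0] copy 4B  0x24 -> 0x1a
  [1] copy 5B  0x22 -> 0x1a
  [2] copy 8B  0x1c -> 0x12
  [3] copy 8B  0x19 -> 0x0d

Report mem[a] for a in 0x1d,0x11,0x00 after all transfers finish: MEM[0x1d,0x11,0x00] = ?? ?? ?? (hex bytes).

MEM[0x1d,0x11,0x00] = bb bb 96

  after D0: wrote 4B at 0x1a = 14bb89f0
  after D1: wrote 5B at 0x1a = 19eb14bb89
  after D2: wrote 8B at 0x12 = 14bb89ee449e19eb
  after D3: wrote 8B at 0x0d = eb19eb14bb89ee44
query mem[0x1d]=0xbb, mem[0x11]=0xbb, mem[0x00]=0x96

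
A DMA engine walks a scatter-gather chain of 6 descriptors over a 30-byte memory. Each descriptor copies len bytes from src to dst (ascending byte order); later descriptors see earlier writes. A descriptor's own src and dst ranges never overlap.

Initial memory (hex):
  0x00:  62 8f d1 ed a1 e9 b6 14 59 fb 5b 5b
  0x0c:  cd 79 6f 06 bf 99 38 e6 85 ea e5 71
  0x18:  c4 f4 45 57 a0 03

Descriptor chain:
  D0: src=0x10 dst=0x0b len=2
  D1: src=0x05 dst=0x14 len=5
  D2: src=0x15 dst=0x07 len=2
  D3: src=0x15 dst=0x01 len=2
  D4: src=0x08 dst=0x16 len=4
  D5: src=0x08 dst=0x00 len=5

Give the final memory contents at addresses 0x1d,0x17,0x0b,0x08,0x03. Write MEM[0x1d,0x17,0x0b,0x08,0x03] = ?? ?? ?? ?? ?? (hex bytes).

MEM[0x1d,0x17,0x0b,0x08,0x03] = 03 fb bf 14 bf

  after D0: wrote 2B at 0x0b = bf99
  after D1: wrote 5B at 0x14 = e9b61459fb
  after D2: wrote 2B at 0x07 = b614
  after D3: wrote 2B at 0x01 = b614
  after D4: wrote 4B at 0x16 = 14fb5bbf
  after D5: wrote 5B at 0x00 = 14fb5bbf99
query mem[0x1d]=0x03, mem[0x17]=0xfb, mem[0x0b]=0xbf, mem[0x08]=0x14, mem[0x03]=0xbf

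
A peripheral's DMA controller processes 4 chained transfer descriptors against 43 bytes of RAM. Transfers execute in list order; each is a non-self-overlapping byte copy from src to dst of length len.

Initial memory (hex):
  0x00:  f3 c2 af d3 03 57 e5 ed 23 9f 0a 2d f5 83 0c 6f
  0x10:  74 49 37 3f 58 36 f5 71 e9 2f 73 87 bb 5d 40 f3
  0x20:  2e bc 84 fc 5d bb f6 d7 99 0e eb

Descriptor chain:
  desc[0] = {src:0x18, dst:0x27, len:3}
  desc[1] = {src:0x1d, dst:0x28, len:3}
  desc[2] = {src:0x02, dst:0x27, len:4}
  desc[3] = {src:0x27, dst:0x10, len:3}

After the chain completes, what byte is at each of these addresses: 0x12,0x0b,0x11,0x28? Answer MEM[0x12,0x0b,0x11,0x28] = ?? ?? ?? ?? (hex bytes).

#0 dst[0x27+3] := {0xe9,0x2f,0x73}
#1 dst[0x28+3] := {0x5d,0x40,0xf3}
#2 dst[0x27+4] := {0xaf,0xd3,0x03,0x57}
#3 dst[0x10+3] := {0xaf,0xd3,0x03}
query mem[0x12]=0x03, mem[0x0b]=0x2d, mem[0x11]=0xd3, mem[0x28]=0xd3

MEM[0x12,0x0b,0x11,0x28] = 03 2d d3 d3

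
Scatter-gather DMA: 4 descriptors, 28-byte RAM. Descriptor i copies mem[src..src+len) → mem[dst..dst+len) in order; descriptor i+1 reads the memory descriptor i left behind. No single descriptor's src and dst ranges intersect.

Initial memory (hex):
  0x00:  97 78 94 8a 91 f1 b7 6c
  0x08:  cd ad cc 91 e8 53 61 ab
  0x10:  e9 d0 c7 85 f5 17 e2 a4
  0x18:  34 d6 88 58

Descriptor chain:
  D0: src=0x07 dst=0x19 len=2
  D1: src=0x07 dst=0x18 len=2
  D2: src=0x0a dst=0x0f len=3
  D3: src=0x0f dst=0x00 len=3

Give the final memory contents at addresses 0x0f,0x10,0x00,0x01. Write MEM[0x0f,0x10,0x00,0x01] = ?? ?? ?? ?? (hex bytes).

#0 dst[0x19+2] := {0x6c,0xcd}
#1 dst[0x18+2] := {0x6c,0xcd}
#2 dst[0x0f+3] := {0xcc,0x91,0xe8}
#3 dst[0x00+3] := {0xcc,0x91,0xe8}
query mem[0x0f]=0xcc, mem[0x10]=0x91, mem[0x00]=0xcc, mem[0x01]=0x91

MEM[0x0f,0x10,0x00,0x01] = cc 91 cc 91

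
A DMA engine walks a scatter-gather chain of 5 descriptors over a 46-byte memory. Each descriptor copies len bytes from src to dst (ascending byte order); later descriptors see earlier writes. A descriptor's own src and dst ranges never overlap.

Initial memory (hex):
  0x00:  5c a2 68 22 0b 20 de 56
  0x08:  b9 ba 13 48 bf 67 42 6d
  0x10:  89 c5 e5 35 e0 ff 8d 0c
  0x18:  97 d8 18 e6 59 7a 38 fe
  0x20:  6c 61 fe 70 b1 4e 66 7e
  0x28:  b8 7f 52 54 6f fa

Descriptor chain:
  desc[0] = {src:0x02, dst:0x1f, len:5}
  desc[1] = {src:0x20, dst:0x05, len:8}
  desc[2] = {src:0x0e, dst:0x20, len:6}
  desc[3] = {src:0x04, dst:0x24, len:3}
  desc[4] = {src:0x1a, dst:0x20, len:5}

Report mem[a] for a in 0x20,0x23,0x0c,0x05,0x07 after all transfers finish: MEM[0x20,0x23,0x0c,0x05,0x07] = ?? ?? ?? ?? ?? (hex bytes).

MEM[0x20,0x23,0x0c,0x05,0x07] = 18 7a 7e 22 20

[0] 0x02->0x1f len=5 : 68 22 0b 20 de
[1] 0x20->0x05 len=8 : 22 0b 20 de b1 4e 66 7e
[2] 0x0e->0x20 len=6 : 42 6d 89 c5 e5 35
[3] 0x04->0x24 len=3 : 0b 22 0b
[4] 0x1a->0x20 len=5 : 18 e6 59 7a 38
query mem[0x20]=0x18, mem[0x23]=0x7a, mem[0x0c]=0x7e, mem[0x05]=0x22, mem[0x07]=0x20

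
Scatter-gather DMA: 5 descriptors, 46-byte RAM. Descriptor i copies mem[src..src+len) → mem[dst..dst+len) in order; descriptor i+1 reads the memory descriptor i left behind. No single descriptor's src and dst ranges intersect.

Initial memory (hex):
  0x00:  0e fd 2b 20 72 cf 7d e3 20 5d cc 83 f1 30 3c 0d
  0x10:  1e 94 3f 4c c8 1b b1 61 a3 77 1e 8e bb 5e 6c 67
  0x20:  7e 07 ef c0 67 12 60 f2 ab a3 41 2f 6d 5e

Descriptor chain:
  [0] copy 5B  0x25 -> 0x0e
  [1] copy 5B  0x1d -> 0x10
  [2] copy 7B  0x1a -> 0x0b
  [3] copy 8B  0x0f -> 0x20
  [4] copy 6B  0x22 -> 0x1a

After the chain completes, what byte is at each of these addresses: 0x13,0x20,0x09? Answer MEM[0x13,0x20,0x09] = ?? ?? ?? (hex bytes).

[0] 0x25->0x0e len=5 : 12 60 f2 ab a3
[1] 0x1d->0x10 len=5 : 5e 6c 67 7e 07
[2] 0x1a->0x0b len=7 : 1e 8e bb 5e 6c 67 7e
[3] 0x0f->0x20 len=8 : 6c 67 7e 67 7e 07 1b b1
[4] 0x22->0x1a len=6 : 7e 67 7e 07 1b b1
query mem[0x13]=0x7e, mem[0x20]=0x6c, mem[0x09]=0x5d

MEM[0x13,0x20,0x09] = 7e 6c 5d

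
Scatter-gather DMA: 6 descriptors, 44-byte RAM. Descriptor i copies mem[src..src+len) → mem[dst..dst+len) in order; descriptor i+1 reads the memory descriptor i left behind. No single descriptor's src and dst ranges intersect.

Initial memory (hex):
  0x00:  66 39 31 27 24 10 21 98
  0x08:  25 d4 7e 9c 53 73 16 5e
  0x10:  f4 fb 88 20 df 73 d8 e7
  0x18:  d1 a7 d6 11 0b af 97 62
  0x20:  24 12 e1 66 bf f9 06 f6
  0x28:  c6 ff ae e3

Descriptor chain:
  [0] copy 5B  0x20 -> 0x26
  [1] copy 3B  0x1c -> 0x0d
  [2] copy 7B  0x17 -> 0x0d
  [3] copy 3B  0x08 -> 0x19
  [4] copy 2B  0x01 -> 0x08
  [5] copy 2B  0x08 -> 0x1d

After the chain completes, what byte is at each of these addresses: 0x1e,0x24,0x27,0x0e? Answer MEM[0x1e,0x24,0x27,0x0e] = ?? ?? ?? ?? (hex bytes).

MEM[0x1e,0x24,0x27,0x0e] = 31 bf 12 d1

[0] 0x20->0x26 len=5 : 24 12 e1 66 bf
[1] 0x1c->0x0d len=3 : 0b af 97
[2] 0x17->0x0d len=7 : e7 d1 a7 d6 11 0b af
[3] 0x08->0x19 len=3 : 25 d4 7e
[4] 0x01->0x08 len=2 : 39 31
[5] 0x08->0x1d len=2 : 39 31
query mem[0x1e]=0x31, mem[0x24]=0xbf, mem[0x27]=0x12, mem[0x0e]=0xd1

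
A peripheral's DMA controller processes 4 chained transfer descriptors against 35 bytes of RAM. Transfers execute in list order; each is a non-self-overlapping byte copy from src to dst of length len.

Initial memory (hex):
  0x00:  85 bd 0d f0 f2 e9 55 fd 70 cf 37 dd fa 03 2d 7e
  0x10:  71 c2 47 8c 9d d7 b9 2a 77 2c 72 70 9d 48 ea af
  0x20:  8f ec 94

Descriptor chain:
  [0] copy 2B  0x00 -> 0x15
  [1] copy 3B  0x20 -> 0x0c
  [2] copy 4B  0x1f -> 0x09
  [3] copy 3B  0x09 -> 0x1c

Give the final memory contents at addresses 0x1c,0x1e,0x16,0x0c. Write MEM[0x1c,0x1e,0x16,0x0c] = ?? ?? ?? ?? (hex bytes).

MEM[0x1c,0x1e,0x16,0x0c] = af ec bd 94

D0: mem[0x15..0x16] <- [85 bd]
D1: mem[0x0c..0x0e] <- [8f ec 94]
D2: mem[0x09..0x0c] <- [af 8f ec 94]
D3: mem[0x1c..0x1e] <- [af 8f ec]
query mem[0x1c]=0xaf, mem[0x1e]=0xec, mem[0x16]=0xbd, mem[0x0c]=0x94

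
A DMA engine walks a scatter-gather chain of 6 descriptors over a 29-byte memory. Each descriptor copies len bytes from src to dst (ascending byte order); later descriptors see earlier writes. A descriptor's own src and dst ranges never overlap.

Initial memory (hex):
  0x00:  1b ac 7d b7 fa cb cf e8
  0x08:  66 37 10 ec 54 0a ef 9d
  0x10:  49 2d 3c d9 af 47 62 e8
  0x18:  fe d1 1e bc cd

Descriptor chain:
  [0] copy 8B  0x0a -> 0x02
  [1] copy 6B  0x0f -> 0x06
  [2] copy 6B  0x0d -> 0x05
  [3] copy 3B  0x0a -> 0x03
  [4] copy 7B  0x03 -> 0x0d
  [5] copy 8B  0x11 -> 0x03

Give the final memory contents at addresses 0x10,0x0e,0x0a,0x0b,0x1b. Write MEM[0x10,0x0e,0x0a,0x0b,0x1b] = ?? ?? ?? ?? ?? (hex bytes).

MEM[0x10,0x0e,0x0a,0x0b,0x1b] = ef af fe af bc

[0] 0x0a->0x02 len=8 : 10 ec 54 0a ef 9d 49 2d
[1] 0x0f->0x06 len=6 : 9d 49 2d 3c d9 af
[2] 0x0d->0x05 len=6 : 0a ef 9d 49 2d 3c
[3] 0x0a->0x03 len=3 : 3c af 54
[4] 0x03->0x0d len=7 : 3c af 54 ef 9d 49 2d
[5] 0x11->0x03 len=8 : 9d 49 2d af 47 62 e8 fe
query mem[0x10]=0xef, mem[0x0e]=0xaf, mem[0x0a]=0xfe, mem[0x0b]=0xaf, mem[0x1b]=0xbc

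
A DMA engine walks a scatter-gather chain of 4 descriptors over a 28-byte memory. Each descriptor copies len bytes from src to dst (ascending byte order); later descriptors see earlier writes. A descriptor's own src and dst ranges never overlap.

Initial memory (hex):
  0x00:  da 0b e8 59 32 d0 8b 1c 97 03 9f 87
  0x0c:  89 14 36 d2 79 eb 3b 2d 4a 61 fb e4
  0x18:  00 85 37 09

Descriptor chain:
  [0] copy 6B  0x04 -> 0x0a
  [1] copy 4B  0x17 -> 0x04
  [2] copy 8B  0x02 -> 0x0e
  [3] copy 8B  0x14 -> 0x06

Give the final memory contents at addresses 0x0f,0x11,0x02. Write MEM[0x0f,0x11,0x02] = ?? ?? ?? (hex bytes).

D0: mem[0x0a..0x0f] <- [32 d0 8b 1c 97 03]
D1: mem[0x04..0x07] <- [e4 00 85 37]
D2: mem[0x0e..0x15] <- [e8 59 e4 00 85 37 97 03]
D3: mem[0x06..0x0d] <- [97 03 fb e4 00 85 37 09]
query mem[0x0f]=0x59, mem[0x11]=0x00, mem[0x02]=0xe8

MEM[0x0f,0x11,0x02] = 59 00 e8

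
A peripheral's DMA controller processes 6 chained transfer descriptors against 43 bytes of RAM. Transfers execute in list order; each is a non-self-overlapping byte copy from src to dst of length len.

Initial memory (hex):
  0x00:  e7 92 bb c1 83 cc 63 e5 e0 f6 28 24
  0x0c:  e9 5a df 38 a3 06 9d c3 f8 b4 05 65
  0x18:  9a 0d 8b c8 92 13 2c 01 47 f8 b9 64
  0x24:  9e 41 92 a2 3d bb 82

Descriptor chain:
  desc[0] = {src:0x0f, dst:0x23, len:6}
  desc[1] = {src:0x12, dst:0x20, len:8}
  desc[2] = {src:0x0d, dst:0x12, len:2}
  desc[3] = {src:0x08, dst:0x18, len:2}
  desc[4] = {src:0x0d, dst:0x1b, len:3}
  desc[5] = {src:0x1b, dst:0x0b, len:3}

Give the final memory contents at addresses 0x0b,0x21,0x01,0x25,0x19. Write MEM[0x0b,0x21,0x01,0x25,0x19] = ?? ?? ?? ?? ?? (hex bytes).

D0: mem[0x23..0x28] <- [38 a3 06 9d c3 f8]
D1: mem[0x20..0x27] <- [9d c3 f8 b4 05 65 9a 0d]
D2: mem[0x12..0x13] <- [5a df]
D3: mem[0x18..0x19] <- [e0 f6]
D4: mem[0x1b..0x1d] <- [5a df 38]
D5: mem[0x0b..0x0d] <- [5a df 38]
query mem[0x0b]=0x5a, mem[0x21]=0xc3, mem[0x01]=0x92, mem[0x25]=0x65, mem[0x19]=0xf6

MEM[0x0b,0x21,0x01,0x25,0x19] = 5a c3 92 65 f6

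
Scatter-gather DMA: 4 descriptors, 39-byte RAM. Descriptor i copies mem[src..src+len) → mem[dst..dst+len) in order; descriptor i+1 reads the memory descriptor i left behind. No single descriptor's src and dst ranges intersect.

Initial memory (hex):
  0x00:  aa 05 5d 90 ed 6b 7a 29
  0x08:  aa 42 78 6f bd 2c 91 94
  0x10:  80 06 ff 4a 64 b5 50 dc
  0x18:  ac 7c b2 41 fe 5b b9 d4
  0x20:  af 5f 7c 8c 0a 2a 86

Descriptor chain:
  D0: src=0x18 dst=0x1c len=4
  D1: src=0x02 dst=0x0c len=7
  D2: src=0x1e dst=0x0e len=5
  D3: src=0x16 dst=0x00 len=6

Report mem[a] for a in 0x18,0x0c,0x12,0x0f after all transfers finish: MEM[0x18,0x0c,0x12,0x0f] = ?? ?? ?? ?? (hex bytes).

#0 dst[0x1c+4] := {0xac,0x7c,0xb2,0x41}
#1 dst[0x0c+7] := {0x5d,0x90,0xed,0x6b,0x7a,0x29,0xaa}
#2 dst[0x0e+5] := {0xb2,0x41,0xaf,0x5f,0x7c}
#3 dst[0x00+6] := {0x50,0xdc,0xac,0x7c,0xb2,0x41}
query mem[0x18]=0xac, mem[0x0c]=0x5d, mem[0x12]=0x7c, mem[0x0f]=0x41

MEM[0x18,0x0c,0x12,0x0f] = ac 5d 7c 41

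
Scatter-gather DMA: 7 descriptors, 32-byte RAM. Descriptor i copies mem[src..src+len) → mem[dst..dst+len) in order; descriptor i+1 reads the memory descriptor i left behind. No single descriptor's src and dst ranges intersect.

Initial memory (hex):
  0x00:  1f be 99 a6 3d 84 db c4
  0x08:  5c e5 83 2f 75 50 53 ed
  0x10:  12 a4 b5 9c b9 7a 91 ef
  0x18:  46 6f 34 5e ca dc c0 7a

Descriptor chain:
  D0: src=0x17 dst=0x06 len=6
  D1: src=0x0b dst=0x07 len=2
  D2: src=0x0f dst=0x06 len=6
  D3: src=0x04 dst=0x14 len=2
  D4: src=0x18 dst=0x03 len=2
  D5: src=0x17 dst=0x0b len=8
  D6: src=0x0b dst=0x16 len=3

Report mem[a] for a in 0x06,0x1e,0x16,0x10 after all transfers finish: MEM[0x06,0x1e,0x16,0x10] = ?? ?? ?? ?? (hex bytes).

#0 dst[0x06+6] := {0xef,0x46,0x6f,0x34,0x5e,0xca}
#1 dst[0x07+2] := {0xca,0x75}
#2 dst[0x06+6] := {0xed,0x12,0xa4,0xb5,0x9c,0xb9}
#3 dst[0x14+2] := {0x3d,0x84}
#4 dst[0x03+2] := {0x46,0x6f}
#5 dst[0x0b+8] := {0xef,0x46,0x6f,0x34,0x5e,0xca,0xdc,0xc0}
#6 dst[0x16+3] := {0xef,0x46,0x6f}
query mem[0x06]=0xed, mem[0x1e]=0xc0, mem[0x16]=0xef, mem[0x10]=0xca

MEM[0x06,0x1e,0x16,0x10] = ed c0 ef ca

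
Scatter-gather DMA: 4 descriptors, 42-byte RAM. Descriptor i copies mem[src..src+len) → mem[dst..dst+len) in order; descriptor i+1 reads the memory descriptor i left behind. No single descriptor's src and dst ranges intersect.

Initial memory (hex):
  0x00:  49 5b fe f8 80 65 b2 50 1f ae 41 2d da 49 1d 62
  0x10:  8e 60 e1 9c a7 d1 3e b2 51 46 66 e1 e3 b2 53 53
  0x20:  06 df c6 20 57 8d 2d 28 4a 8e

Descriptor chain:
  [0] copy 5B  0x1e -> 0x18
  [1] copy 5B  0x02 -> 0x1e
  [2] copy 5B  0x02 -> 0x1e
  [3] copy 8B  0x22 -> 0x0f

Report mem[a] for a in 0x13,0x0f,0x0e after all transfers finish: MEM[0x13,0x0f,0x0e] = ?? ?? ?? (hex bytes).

MEM[0x13,0x0f,0x0e] = 2d b2 1d

  after D0: wrote 5B at 0x18 = 535306dfc6
  after D1: wrote 5B at 0x1e = fef88065b2
  after D2: wrote 5B at 0x1e = fef88065b2
  after D3: wrote 8B at 0x0f = b220578d2d284a8e
query mem[0x13]=0x2d, mem[0x0f]=0xb2, mem[0x0e]=0x1d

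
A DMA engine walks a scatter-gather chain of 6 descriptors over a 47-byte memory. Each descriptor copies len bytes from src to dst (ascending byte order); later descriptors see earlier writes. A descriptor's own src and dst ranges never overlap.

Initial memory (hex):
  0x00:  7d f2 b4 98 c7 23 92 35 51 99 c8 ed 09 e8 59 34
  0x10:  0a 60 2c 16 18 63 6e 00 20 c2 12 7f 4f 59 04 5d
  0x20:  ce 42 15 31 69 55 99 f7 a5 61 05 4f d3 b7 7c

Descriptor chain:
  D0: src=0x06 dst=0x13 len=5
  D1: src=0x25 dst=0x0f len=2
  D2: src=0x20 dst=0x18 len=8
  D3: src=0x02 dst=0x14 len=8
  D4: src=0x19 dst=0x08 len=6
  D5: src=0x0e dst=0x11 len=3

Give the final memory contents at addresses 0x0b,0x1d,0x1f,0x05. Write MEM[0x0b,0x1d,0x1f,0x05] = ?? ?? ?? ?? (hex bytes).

MEM[0x0b,0x1d,0x1f,0x05] = 69 55 f7 23

  after D0: wrote 5B at 0x13 = 92355199c8
  after D1: wrote 2B at 0x0f = 5599
  after D2: wrote 8B at 0x18 = ce421531695599f7
  after D3: wrote 8B at 0x14 = b498c72392355199
  after D4: wrote 6B at 0x08 = 355199695599
  after D5: wrote 3B at 0x11 = 595599
query mem[0x0b]=0x69, mem[0x1d]=0x55, mem[0x1f]=0xf7, mem[0x05]=0x23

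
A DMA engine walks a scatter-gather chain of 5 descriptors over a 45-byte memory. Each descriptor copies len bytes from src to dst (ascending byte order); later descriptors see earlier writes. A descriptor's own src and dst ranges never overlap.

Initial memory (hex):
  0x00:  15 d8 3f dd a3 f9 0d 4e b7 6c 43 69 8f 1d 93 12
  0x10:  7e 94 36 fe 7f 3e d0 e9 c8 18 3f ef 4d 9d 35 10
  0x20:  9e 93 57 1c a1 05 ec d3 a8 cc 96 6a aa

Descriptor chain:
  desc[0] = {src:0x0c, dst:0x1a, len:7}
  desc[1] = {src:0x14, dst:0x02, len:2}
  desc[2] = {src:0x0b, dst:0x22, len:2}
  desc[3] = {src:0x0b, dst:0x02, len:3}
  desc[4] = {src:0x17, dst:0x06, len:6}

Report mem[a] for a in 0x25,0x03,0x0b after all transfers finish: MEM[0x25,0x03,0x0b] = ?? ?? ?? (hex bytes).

MEM[0x25,0x03,0x0b] = 05 8f 93

#0 dst[0x1a+7] := {0x8f,0x1d,0x93,0x12,0x7e,0x94,0x36}
#1 dst[0x02+2] := {0x7f,0x3e}
#2 dst[0x22+2] := {0x69,0x8f}
#3 dst[0x02+3] := {0x69,0x8f,0x1d}
#4 dst[0x06+6] := {0xe9,0xc8,0x18,0x8f,0x1d,0x93}
query mem[0x25]=0x05, mem[0x03]=0x8f, mem[0x0b]=0x93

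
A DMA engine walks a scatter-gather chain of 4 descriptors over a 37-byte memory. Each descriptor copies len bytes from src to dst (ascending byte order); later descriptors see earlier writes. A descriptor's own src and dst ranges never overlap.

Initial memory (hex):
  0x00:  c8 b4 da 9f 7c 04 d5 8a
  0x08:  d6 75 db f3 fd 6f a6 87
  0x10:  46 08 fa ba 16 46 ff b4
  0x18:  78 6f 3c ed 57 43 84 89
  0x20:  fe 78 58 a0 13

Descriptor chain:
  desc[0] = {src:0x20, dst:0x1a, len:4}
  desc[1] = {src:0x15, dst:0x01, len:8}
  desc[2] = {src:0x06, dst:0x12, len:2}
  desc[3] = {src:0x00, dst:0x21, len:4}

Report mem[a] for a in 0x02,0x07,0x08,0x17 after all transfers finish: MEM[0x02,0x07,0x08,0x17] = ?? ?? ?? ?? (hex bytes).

#0 dst[0x1a+4] := {0xfe,0x78,0x58,0xa0}
#1 dst[0x01+8] := {0x46,0xff,0xb4,0x78,0x6f,0xfe,0x78,0x58}
#2 dst[0x12+2] := {0xfe,0x78}
#3 dst[0x21+4] := {0xc8,0x46,0xff,0xb4}
query mem[0x02]=0xff, mem[0x07]=0x78, mem[0x08]=0x58, mem[0x17]=0xb4

MEM[0x02,0x07,0x08,0x17] = ff 78 58 b4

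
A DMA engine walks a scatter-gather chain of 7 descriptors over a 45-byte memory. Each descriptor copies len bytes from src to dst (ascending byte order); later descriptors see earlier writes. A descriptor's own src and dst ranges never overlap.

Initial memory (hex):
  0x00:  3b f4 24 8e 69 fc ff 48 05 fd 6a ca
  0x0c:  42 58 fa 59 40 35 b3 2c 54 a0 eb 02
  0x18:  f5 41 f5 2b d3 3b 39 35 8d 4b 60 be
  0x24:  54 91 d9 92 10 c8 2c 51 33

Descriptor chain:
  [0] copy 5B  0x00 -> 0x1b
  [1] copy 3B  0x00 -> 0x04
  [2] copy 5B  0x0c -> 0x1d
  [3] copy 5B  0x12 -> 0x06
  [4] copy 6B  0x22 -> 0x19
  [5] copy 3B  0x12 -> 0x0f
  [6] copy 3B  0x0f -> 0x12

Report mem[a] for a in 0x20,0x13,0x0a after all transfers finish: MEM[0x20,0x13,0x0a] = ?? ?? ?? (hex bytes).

D0: mem[0x1b..0x1f] <- [3b f4 24 8e 69]
D1: mem[0x04..0x06] <- [3b f4 24]
D2: mem[0x1d..0x21] <- [42 58 fa 59 40]
D3: mem[0x06..0x0a] <- [b3 2c 54 a0 eb]
D4: mem[0x19..0x1e] <- [60 be 54 91 d9 92]
D5: mem[0x0f..0x11] <- [b3 2c 54]
D6: mem[0x12..0x14] <- [b3 2c 54]
query mem[0x20]=0x59, mem[0x13]=0x2c, mem[0x0a]=0xeb

MEM[0x20,0x13,0x0a] = 59 2c eb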